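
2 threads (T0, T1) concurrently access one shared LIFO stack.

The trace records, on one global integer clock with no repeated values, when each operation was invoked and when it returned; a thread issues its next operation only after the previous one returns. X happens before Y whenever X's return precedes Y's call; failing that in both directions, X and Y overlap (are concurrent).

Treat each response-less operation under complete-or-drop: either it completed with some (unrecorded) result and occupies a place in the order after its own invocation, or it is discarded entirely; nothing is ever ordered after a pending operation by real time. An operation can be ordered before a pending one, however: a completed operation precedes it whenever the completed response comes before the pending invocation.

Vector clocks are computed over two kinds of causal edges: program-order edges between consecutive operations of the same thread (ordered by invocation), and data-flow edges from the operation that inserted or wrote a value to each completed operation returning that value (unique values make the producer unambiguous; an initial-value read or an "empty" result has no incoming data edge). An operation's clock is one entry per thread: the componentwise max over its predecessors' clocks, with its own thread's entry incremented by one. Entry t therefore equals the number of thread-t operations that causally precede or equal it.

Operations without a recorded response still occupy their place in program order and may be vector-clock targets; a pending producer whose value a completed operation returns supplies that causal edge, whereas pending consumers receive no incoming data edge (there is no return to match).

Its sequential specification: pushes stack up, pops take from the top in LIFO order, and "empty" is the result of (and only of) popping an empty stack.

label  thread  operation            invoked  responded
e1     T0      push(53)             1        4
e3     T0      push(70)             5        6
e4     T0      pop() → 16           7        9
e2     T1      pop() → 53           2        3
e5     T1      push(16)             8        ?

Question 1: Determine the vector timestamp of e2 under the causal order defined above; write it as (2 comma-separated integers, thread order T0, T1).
e1 (invocation 1): nothing precedes it; T0's component alone gives (1, 0)
e2 (invocation 2): componentwise max over VC(e1)=(1, 0), +1 at T1, giving (1, 1)
e3 (invocation 5): componentwise max over VC(e1)=(1, 0), +1 at T0, giving (2, 0)
e5 (invocation 8): componentwise max over VC(e2)=(1, 1), +1 at T1, giving (1, 2)
e4 (invocation 7): componentwise max over VC(e3)=(2, 0), VC(e5)=(1, 2), +1 at T0, giving (3, 2)
target: VC(e2) = (1, 1)

(1, 1)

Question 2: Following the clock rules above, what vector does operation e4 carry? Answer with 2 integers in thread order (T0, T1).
VC(e1, invoked at 1): no causal predecessors; +1 on T0 → (1, 0)
VC(e2, invoked at 2): max of VC(e1)=(1, 0), then +1 on thread T1 → (1, 1)
VC(e3, invoked at 5): max of VC(e1)=(1, 0), then +1 on thread T0 → (2, 0)
VC(e5, invoked at 8): max of VC(e2)=(1, 1), then +1 on thread T1 → (1, 2)
VC(e4, invoked at 7): max of VC(e3)=(2, 0), VC(e5)=(1, 2), then +1 on thread T0 → (3, 2)
target: VC(e4) = (3, 2)

(3, 2)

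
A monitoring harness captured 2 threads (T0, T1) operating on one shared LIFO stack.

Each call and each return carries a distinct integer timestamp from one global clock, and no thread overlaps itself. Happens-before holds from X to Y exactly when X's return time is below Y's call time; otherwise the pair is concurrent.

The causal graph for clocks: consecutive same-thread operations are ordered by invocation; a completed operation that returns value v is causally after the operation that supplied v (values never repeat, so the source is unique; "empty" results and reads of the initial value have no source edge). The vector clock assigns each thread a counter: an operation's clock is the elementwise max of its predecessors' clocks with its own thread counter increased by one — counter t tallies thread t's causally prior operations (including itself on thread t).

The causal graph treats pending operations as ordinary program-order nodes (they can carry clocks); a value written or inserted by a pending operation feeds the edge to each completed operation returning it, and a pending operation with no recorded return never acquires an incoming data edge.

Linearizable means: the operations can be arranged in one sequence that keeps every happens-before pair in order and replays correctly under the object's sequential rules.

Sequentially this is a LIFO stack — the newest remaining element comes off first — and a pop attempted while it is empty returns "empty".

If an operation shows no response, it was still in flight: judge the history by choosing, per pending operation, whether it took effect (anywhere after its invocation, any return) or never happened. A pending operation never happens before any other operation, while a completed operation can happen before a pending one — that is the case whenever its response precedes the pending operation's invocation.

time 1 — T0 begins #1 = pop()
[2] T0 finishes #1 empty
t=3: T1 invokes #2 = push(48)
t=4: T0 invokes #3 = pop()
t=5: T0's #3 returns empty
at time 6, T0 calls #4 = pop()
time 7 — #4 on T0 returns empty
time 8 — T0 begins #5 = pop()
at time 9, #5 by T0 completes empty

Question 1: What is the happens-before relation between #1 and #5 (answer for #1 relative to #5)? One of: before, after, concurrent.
before

#1 spans [1,2], #5 spans [8,9]
resp(#1)=2 < inv(#5)=8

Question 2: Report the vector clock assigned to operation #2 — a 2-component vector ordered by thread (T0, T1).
(0, 1)

root op #2, invoked 3: fresh clock plus T1's own tick → (0, 1)
root op #1, invoked 1: fresh clock plus T0's own tick → (1, 0)
#3 (invocation 4): componentwise max over VC(#1)=(1, 0), +1 at T0, giving (2, 0)
#4 (invocation 6): componentwise max over VC(#3)=(2, 0), +1 at T0, giving (3, 0)
#5 (invocation 8): componentwise max over VC(#4)=(3, 0), +1 at T0, giving (4, 0)
target: VC(#2) = (0, 1)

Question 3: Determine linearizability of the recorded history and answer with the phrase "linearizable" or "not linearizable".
linearizable

one valid linearization: #1, #3, #4, #5
step 1: #1 pop() → empty — stack <>
step 2: #3 pop() → empty — stack <>
step 3: #4 pop() → empty — stack <>
step 4: #5 pop() → empty — stack <>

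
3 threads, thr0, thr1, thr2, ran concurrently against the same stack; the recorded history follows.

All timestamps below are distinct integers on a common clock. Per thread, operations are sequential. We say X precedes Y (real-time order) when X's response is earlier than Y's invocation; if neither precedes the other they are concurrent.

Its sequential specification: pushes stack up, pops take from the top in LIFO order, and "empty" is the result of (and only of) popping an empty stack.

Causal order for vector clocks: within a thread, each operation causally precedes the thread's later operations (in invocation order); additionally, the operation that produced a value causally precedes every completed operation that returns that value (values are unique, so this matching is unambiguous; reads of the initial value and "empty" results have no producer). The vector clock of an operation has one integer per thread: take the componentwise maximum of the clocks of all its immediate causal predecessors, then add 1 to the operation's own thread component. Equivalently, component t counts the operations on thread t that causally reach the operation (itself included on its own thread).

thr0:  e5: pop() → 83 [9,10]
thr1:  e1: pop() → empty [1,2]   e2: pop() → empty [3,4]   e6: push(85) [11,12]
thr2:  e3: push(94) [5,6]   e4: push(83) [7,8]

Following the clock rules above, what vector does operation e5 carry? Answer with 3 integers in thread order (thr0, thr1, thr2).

invoked at 5, e3 has no predecessors; its own thr2 bump gives (0, 0, 1)
invoked at 1, e1 has no predecessors; its own thr1 bump gives (0, 1, 0)
e4 (invocation 7): componentwise max over VC(e3)=(0, 0, 1), +1 at thr2, giving (0, 0, 2)
e2 (invocation 3): componentwise max over VC(e1)=(0, 1, 0), +1 at thr1, giving (0, 2, 0)
e6 (invocation 11): componentwise max over VC(e2)=(0, 2, 0), +1 at thr1, giving (0, 3, 0)
e5 (invocation 9): componentwise max over VC(e4)=(0, 0, 2), +1 at thr0, giving (1, 0, 2)
target: VC(e5) = (1, 0, 2)

(1, 0, 2)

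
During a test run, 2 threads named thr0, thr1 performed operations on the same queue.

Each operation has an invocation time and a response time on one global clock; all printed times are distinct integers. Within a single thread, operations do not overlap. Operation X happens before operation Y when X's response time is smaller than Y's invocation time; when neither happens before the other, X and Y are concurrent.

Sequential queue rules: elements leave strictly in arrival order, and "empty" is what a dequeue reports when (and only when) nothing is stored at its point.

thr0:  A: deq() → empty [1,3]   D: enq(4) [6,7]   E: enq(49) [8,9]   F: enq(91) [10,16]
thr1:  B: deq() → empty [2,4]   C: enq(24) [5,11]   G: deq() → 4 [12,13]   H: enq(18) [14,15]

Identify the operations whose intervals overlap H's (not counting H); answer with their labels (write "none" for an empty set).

F

H runs from 14 to 15; window-overlapping ops are concurrent
A [1,3]: before
B [2,4]: before
C [5,11]: before
D [6,7]: before
E [8,9]: before
F [10,16]: concurrent
G [12,13]: before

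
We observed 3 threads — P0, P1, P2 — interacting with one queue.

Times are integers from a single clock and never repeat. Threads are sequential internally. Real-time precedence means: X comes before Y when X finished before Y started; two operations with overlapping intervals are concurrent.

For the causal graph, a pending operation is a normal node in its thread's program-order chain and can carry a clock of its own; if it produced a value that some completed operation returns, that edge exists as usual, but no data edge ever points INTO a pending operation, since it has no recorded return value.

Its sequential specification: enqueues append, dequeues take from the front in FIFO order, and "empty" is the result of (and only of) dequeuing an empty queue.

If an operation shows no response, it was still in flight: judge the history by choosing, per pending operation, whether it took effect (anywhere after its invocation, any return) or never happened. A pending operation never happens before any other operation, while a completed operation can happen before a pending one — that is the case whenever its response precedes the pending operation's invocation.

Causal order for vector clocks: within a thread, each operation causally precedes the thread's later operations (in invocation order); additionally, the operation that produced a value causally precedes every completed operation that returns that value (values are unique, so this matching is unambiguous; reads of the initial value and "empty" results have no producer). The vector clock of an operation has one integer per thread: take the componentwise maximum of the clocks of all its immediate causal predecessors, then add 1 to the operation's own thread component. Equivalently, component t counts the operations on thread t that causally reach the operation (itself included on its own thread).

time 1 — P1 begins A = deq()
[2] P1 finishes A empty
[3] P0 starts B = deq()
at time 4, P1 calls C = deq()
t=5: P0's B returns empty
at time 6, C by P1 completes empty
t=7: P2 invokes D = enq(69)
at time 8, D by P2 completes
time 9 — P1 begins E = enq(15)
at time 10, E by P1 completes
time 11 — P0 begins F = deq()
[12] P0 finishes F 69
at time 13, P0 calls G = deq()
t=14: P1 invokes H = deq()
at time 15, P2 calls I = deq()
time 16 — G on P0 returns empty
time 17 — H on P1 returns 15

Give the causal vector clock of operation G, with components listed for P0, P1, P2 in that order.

(3, 0, 1)

invoked at 7, D has no predecessors; its own P2 bump gives (0, 0, 1)
invoked at 1, A has no predecessors; its own P1 bump gives (0, 1, 0)
invoked at 3, B has no predecessors; its own P0 bump gives (1, 0, 0)
VC(I, invoked at 15): max of VC(D)=(0, 0, 1), then +1 on thread P2 → (0, 0, 2)
VC(C, invoked at 4): max of VC(A)=(0, 1, 0), then +1 on thread P1 → (0, 2, 0)
VC(E, invoked at 9): max of VC(C)=(0, 2, 0), then +1 on thread P1 → (0, 3, 0)
VC(F, invoked at 11): max of VC(B)=(1, 0, 0), VC(D)=(0, 0, 1), then +1 on thread P0 → (2, 0, 1)
VC(H, invoked at 14): max of VC(E)=(0, 3, 0), then +1 on thread P1 → (0, 4, 0)
VC(G, invoked at 13): max of VC(F)=(2, 0, 1), then +1 on thread P0 → (3, 0, 1)
target: VC(G) = (3, 0, 1)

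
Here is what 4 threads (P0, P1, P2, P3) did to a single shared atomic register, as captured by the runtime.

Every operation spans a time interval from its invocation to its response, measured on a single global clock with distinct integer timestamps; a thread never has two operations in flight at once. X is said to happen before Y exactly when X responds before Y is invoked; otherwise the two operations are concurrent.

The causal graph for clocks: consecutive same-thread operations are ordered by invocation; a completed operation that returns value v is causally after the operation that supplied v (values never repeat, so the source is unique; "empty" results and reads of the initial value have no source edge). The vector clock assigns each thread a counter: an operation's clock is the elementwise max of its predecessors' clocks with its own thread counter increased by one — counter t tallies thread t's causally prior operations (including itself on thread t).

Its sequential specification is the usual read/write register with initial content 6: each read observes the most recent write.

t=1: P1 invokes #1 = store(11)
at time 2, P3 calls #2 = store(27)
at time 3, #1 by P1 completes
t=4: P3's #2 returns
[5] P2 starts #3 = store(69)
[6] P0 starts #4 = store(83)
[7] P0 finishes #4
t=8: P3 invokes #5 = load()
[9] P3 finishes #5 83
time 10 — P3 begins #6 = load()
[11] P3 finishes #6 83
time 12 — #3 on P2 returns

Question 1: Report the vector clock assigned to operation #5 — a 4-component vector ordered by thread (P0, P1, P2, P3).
Answer: (1, 0, 0, 2)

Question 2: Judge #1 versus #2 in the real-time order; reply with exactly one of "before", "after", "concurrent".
Answer: concurrent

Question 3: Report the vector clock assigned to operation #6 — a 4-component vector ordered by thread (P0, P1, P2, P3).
Answer: (1, 0, 0, 3)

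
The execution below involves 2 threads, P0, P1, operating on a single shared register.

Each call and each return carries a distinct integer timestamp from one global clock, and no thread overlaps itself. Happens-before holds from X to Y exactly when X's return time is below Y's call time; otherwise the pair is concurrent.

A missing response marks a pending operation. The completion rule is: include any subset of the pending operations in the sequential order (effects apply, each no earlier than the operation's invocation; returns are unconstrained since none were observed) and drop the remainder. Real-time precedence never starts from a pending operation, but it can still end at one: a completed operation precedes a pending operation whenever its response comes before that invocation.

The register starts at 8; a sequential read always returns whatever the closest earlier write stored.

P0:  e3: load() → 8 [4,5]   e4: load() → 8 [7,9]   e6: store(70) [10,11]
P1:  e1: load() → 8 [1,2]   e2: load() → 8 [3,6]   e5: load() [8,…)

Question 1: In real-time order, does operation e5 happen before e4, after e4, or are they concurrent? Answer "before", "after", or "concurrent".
Answer: concurrent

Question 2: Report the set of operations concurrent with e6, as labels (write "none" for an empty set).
Answer: e5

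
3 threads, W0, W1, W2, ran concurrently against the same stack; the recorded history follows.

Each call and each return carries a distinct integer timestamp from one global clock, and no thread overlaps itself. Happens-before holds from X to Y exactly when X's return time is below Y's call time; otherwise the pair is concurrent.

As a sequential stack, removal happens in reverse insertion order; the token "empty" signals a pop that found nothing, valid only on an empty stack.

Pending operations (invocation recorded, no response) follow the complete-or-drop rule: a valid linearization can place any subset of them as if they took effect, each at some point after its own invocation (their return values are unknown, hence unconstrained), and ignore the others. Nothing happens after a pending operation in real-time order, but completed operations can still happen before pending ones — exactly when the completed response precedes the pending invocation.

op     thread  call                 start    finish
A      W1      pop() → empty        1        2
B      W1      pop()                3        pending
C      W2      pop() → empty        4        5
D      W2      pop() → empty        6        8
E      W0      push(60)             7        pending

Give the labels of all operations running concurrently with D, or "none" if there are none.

D spans [6,8]; an op avoiding the whole window 6..8 is ordered, any other is concurrent
A [1,2]: before
B [3,…): concurrent
C [4,5]: before
E [7,…): concurrent

B, E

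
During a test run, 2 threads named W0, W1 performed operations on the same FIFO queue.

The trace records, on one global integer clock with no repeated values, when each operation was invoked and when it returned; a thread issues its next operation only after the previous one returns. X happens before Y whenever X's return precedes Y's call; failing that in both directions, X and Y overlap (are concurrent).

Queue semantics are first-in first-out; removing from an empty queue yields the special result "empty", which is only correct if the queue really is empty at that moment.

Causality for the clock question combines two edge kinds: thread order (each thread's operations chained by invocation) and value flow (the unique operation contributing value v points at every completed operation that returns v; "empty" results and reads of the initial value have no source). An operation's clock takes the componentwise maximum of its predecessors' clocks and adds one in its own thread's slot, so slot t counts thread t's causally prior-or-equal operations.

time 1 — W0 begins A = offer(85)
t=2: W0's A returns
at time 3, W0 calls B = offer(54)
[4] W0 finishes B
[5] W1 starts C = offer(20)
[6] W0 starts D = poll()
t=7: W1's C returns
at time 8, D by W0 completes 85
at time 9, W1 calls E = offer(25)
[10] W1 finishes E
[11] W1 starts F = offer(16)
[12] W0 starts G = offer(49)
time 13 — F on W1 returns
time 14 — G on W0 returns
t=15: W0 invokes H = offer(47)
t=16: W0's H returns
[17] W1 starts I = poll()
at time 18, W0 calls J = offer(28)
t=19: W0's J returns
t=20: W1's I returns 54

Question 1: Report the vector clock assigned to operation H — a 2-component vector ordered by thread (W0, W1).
(5, 0)

invoked at 5, C has no predecessors; its own W1 bump gives (0, 1)
invoked at 1, A has no predecessors; its own W0 bump gives (1, 0)
VC(E, invoked at 9): max of VC(C)=(0, 1), then +1 on thread W1 → (0, 2)
VC(B, invoked at 3): max of VC(A)=(1, 0), then +1 on thread W0 → (2, 0)
VC(F, invoked at 11): max of VC(E)=(0, 2), then +1 on thread W1 → (0, 3)
VC(D, invoked at 6): max of VC(A)=(1, 0), VC(B)=(2, 0), then +1 on thread W0 → (3, 0)
VC(G, invoked at 12): max of VC(D)=(3, 0), then +1 on thread W0 → (4, 0)
VC(H, invoked at 15): max of VC(G)=(4, 0), then +1 on thread W0 → (5, 0)
VC(I, invoked at 17): max of VC(B)=(2, 0), VC(F)=(0, 3), then +1 on thread W1 → (2, 4)
VC(J, invoked at 18): max of VC(H)=(5, 0), then +1 on thread W0 → (6, 0)
target: VC(H) = (5, 0)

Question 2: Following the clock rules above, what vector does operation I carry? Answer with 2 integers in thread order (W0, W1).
(2, 4)

no predecessors for C (invoked 5): W1 increments from zero → (0, 1)
no predecessors for A (invoked 1): W0 increments from zero → (1, 0)
E (invocation 9): componentwise max over VC(C)=(0, 1), +1 at W1, giving (0, 2)
B (invocation 3): componentwise max over VC(A)=(1, 0), +1 at W0, giving (2, 0)
F (invocation 11): componentwise max over VC(E)=(0, 2), +1 at W1, giving (0, 3)
D (invocation 6): componentwise max over VC(A)=(1, 0), VC(B)=(2, 0), +1 at W0, giving (3, 0)
G (invocation 12): componentwise max over VC(D)=(3, 0), +1 at W0, giving (4, 0)
H (invocation 15): componentwise max over VC(G)=(4, 0), +1 at W0, giving (5, 0)
I (invocation 17): componentwise max over VC(B)=(2, 0), VC(F)=(0, 3), +1 at W1, giving (2, 4)
J (invocation 18): componentwise max over VC(H)=(5, 0), +1 at W0, giving (6, 0)
target: VC(I) = (2, 4)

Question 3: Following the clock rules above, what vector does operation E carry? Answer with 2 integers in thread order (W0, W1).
(0, 2)

C (invocation 5): nothing precedes it; W1's component alone gives (0, 1)
A (invocation 1): nothing precedes it; W0's component alone gives (1, 0)
invoked at 9, E merges VC(C)=(0, 1) and bumps W1's slot → (0, 2)
invoked at 3, B merges VC(A)=(1, 0) and bumps W0's slot → (2, 0)
invoked at 11, F merges VC(E)=(0, 2) and bumps W1's slot → (0, 3)
invoked at 6, D merges VC(A)=(1, 0), VC(B)=(2, 0) and bumps W0's slot → (3, 0)
invoked at 12, G merges VC(D)=(3, 0) and bumps W0's slot → (4, 0)
invoked at 15, H merges VC(G)=(4, 0) and bumps W0's slot → (5, 0)
invoked at 17, I merges VC(B)=(2, 0), VC(F)=(0, 3) and bumps W1's slot → (2, 4)
invoked at 18, J merges VC(H)=(5, 0) and bumps W0's slot → (6, 0)
target: VC(E) = (0, 2)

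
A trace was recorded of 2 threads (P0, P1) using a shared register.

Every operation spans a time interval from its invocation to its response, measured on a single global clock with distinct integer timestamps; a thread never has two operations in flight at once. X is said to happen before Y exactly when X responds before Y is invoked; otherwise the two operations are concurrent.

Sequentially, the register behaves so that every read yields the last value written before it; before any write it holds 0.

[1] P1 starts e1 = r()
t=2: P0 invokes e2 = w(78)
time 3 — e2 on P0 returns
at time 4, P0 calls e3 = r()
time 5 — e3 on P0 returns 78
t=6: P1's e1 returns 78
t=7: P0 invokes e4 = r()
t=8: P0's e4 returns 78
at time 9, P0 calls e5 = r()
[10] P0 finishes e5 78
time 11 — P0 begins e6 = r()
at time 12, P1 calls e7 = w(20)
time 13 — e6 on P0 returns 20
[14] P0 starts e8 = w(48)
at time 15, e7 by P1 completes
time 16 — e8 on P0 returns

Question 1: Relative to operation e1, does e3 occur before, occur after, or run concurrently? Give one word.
concurrent

e3 spans [4,5], e1 spans [1,6]
the intervals overlap in both directions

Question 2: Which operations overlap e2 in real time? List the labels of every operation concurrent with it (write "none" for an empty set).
e1

e2 spans [2,3]; an op avoiding the whole window 2..3 is ordered, any other is concurrent
e1 [1,6]: concurrent
e3 [4,5]: after
e4 [7,8]: after
e5 [9,10]: after
e6 [11,13]: after
e7 [12,15]: after
e8 [14,16]: after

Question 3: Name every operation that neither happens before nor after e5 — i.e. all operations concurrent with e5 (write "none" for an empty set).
none

e5 runs from 9 to 10; window-overlapping ops are concurrent
e1 [1,6]: before
e2 [2,3]: before
e3 [4,5]: before
e4 [7,8]: before
e6 [11,13]: after
e7 [12,15]: after
e8 [14,16]: after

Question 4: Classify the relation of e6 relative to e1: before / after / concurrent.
after

e6 spans [11,13], e1 spans [1,6]
resp(e1)=6 < inv(e6)=11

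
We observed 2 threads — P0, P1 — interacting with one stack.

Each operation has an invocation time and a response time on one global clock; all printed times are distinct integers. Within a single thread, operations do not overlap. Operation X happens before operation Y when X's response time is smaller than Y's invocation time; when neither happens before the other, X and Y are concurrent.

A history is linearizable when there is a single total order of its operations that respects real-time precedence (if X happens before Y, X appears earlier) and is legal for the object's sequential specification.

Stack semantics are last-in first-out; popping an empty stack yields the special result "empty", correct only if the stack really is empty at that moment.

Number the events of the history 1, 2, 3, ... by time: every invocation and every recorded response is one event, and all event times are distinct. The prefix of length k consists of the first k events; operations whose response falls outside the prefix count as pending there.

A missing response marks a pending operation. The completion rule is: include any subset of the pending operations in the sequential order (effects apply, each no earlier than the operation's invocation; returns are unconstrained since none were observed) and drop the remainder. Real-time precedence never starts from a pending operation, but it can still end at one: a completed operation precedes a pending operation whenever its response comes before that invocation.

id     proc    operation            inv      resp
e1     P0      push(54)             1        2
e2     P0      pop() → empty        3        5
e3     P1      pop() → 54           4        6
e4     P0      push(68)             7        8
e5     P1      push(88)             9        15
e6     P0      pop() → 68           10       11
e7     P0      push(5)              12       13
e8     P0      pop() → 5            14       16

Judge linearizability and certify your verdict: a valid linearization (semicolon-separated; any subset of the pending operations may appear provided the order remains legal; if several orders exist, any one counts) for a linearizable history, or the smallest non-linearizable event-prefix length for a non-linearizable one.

1. e1 push(54), leaving stack <54>
2. e3 pop() → 54, leaving stack <>
3. e2 pop() → empty, leaving stack <>
4. e4 push(68), leaving stack <68>
5. e6 pop() → 68, leaving stack <>
6. e5 push(88), leaving stack <88>
7. e7 push(5), leaving stack <88,5>
8. e8 pop() → 5, leaving stack <88>

linearizable — witness: e1; e3; e2; e4; e6; e5; e7; e8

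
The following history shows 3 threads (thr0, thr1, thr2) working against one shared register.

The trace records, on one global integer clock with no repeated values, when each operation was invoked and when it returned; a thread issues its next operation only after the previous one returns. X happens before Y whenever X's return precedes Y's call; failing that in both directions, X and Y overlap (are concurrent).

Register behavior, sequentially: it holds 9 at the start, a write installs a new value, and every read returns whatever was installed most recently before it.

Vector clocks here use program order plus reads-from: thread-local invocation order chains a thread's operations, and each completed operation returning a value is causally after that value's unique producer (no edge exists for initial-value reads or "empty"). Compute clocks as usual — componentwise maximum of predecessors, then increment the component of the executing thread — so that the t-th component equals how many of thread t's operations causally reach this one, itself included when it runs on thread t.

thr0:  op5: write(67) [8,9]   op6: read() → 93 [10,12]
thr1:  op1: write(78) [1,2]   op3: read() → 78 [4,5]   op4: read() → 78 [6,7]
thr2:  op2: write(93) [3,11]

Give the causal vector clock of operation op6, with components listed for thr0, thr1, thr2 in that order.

(2, 0, 1)

op2, invoked 3, has no incoming edges; only thr2's bump applies → (0, 0, 1)
op1, invoked 1, has no incoming edges; only thr1's bump applies → (0, 1, 0)
op5, invoked 8, has no incoming edges; only thr0's bump applies → (1, 0, 0)
from VC(op1)=(0, 1, 0), op3 (invoked 4) maxes components and bumps thr1 → (0, 2, 0)
from VC(op1)=(0, 1, 0), VC(op3)=(0, 2, 0), op4 (invoked 6) maxes components and bumps thr1 → (0, 3, 0)
from VC(op2)=(0, 0, 1), VC(op5)=(1, 0, 0), op6 (invoked 10) maxes components and bumps thr0 → (2, 0, 1)
target: VC(op6) = (2, 0, 1)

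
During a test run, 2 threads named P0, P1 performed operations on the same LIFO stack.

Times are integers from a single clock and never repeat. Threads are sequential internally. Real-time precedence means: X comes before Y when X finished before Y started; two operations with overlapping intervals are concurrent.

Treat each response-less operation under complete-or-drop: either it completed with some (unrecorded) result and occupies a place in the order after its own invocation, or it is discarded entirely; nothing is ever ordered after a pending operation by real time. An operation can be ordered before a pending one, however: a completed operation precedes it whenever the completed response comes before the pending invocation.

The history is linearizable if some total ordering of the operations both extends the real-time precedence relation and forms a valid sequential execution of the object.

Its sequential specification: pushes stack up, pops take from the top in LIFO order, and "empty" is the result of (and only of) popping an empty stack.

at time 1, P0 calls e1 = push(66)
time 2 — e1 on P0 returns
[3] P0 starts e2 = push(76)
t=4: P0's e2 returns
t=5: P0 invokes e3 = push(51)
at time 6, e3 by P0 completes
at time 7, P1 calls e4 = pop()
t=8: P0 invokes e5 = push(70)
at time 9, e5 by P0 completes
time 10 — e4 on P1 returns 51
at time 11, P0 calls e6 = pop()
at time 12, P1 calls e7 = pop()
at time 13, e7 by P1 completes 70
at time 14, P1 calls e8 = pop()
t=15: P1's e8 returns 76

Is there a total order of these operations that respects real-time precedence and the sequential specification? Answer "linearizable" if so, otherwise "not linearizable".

linearizable

one valid linearization: e1, e2, e3, e4, e5, e7, e8
step 1: e1 push(66) — stack <66>
step 2: e2 push(76) — stack <66,76>
step 3: e3 push(51) — stack <66,76,51>
step 4: e4 pop() → 51 — stack <66,76>
step 5: e5 push(70) — stack <66,76,70>
step 6: e7 pop() → 70 — stack <66,76>
step 7: e8 pop() → 76 — stack <66>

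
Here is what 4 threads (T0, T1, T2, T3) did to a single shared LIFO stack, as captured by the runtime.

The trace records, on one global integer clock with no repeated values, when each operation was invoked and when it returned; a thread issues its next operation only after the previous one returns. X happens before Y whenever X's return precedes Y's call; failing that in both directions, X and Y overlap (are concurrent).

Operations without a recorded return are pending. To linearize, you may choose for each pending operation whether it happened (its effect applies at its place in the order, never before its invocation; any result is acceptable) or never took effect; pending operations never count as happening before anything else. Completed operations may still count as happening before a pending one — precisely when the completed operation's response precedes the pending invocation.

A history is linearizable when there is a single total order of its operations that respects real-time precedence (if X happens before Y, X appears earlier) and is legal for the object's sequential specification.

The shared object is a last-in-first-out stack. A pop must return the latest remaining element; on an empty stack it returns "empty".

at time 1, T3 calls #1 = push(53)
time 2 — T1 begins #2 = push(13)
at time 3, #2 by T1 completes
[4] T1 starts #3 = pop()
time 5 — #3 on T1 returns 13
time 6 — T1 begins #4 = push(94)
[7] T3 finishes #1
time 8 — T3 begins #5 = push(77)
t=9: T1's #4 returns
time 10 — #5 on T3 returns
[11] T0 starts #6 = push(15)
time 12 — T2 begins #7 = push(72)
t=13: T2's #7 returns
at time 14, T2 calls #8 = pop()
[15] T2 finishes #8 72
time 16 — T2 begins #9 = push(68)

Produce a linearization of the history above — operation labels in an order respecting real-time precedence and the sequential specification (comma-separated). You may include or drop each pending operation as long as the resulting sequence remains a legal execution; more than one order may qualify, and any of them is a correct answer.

#1, #2, #3, #4, #5, #6, #7, #8

step 1: #1 push(53) — stack <53>
step 2: #2 push(13) — stack <53,13>
step 3: #3 pop() → 13 — stack <53>
step 4: #4 push(94) — stack <53,94>
step 5: #5 push(77) — stack <53,94,77>
step 6: #6 push(15) (pending, included) — stack <53,94,77,15>
step 7: #7 push(72) — stack <53,94,77,15,72>
step 8: #8 pop() → 72 — stack <53,94,77,15>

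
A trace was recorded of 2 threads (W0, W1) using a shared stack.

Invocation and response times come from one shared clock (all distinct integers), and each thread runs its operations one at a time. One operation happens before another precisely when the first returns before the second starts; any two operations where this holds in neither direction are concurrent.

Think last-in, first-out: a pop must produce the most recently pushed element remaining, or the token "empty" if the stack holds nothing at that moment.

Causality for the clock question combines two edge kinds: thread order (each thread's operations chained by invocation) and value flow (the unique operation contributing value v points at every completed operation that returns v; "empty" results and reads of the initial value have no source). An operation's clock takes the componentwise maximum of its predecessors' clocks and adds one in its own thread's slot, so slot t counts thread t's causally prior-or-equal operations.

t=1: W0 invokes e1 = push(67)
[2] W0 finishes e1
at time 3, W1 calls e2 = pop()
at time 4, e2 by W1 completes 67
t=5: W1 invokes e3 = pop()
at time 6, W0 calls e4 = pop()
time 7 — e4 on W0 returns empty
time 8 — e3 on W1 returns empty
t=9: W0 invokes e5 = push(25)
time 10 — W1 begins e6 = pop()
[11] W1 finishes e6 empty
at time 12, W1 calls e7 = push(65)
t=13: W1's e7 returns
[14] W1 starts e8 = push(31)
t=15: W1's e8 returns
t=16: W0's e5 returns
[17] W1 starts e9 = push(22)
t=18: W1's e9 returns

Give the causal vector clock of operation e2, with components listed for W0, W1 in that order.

(1, 1)

VC(e1, invoked at 1): no causal predecessors; +1 on W0 → (1, 0)
invoked at 3, e2 merges VC(e1)=(1, 0) and bumps W1's slot → (1, 1)
invoked at 6, e4 merges VC(e1)=(1, 0) and bumps W0's slot → (2, 0)
invoked at 5, e3 merges VC(e2)=(1, 1) and bumps W1's slot → (1, 2)
invoked at 9, e5 merges VC(e4)=(2, 0) and bumps W0's slot → (3, 0)
invoked at 10, e6 merges VC(e3)=(1, 2) and bumps W1's slot → (1, 3)
invoked at 12, e7 merges VC(e6)=(1, 3) and bumps W1's slot → (1, 4)
invoked at 14, e8 merges VC(e7)=(1, 4) and bumps W1's slot → (1, 5)
invoked at 17, e9 merges VC(e8)=(1, 5) and bumps W1's slot → (1, 6)
target: VC(e2) = (1, 1)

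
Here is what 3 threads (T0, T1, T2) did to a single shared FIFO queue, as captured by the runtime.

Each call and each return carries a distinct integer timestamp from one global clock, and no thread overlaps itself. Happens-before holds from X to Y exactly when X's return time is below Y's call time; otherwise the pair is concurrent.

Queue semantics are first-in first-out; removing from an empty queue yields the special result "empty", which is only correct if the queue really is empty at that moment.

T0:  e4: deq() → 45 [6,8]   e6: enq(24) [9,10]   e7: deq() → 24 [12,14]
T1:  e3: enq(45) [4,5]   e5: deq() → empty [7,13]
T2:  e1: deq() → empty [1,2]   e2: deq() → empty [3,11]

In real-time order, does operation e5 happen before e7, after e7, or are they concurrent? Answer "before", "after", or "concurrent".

concurrent

e5 spans [7,13], e7 spans [12,14]
the intervals overlap in both directions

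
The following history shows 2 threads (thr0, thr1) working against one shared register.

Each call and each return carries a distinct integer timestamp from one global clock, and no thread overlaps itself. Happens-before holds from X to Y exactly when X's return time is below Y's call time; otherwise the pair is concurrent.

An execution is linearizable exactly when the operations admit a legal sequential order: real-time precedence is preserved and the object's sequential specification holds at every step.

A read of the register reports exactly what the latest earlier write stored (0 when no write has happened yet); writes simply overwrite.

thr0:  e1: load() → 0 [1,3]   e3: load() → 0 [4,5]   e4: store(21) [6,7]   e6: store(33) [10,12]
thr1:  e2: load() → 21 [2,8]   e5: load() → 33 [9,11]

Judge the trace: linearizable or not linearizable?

a witness: e1, e3, e4, e2, e6, e5
1. e1 load() → 0, leaving value 0
2. e3 load() → 0, leaving value 0
3. e4 store(21), leaving value 21
4. e2 load() → 21, leaving value 21
5. e6 store(33), leaving value 33
6. e5 load() → 33, leaving value 33

linearizable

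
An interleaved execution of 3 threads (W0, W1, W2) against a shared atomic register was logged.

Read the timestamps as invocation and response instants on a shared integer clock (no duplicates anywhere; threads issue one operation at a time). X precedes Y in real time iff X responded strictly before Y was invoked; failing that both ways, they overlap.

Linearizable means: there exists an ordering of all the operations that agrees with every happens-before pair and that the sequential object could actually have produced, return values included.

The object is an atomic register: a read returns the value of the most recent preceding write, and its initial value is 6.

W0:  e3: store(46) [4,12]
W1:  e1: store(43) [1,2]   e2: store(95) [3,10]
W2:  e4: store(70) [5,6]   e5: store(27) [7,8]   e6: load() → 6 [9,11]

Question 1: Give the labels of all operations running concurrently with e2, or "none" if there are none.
Answer: e3, e4, e5, e6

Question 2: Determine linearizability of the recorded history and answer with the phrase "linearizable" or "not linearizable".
not linearizable

events 1..10 are fine; event 11 — the response of e6 at time 11 — makes the prefix non-linearizable
5 completed operations, 4 real-time-consistent orders — every atomic register replay fails
include/drop combinations of the 1 pending operation (e3) were all tried; none helps
for example e1, e2, e4, e5, e6 (pending dropped) fails at step 5: e6 load() → 6 is not legal there
for example e1, e4, e2, e5, e6 (pending dropped) fails at step 5: e6 load() → 6 is not legal there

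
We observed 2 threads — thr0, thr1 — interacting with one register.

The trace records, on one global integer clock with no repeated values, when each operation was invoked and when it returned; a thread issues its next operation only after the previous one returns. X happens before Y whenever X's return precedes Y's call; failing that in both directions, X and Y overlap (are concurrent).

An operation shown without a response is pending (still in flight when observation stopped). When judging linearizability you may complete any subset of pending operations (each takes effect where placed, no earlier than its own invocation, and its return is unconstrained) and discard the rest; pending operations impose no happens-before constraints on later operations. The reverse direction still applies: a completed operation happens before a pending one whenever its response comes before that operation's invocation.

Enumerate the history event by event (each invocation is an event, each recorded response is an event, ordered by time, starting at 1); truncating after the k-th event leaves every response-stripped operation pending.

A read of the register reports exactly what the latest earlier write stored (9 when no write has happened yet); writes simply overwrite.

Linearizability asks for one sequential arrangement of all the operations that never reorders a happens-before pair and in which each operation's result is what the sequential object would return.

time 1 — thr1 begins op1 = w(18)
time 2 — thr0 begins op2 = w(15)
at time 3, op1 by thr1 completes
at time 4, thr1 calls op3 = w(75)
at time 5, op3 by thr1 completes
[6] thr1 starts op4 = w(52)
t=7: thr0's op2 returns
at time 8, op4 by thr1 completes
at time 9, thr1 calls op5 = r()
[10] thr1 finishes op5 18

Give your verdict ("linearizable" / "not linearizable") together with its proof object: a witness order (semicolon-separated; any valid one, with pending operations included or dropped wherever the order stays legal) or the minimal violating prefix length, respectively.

not linearizable — minimal violating prefix: 10 events

already the first 10 events (up to op5's response at time 10) admit no linearization; the first 9 still do
5 completed operations, 4 real-time-consistent orders — every register replay fails
sample order op1, op2, op3, op4, op5 stalls at step 5 — op5 r() → 18 has no legal effect
sample order op1, op3, op2, op4, op5 stalls at step 5 — op5 r() → 18 has no legal effect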